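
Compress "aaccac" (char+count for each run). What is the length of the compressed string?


Input: aaccac
Runs:
  'a' x 2 => "a2"
  'c' x 2 => "c2"
  'a' x 1 => "a1"
  'c' x 1 => "c1"
Compressed: "a2c2a1c1"
Compressed length: 8

8


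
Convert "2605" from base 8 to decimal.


Input: "2605" in base 8
Positional expansion:
  Digit '2' (value 2) x 8^3 = 1024
  Digit '6' (value 6) x 8^2 = 384
  Digit '0' (value 0) x 8^1 = 0
  Digit '5' (value 5) x 8^0 = 5
Sum = 1413

1413


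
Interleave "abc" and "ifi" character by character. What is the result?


Interleaving "abc" and "ifi":
  Position 0: 'a' from first, 'i' from second => "ai"
  Position 1: 'b' from first, 'f' from second => "bf"
  Position 2: 'c' from first, 'i' from second => "ci"
Result: aibfci

aibfci


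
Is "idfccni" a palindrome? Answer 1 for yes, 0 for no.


Input: idfccni
Reversed: inccfdi
  Compare pos 0 ('i') with pos 6 ('i'): match
  Compare pos 1 ('d') with pos 5 ('n'): MISMATCH
  Compare pos 2 ('f') with pos 4 ('c'): MISMATCH
Result: not a palindrome

0


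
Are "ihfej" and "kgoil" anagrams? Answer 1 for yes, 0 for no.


Strings: "ihfej", "kgoil"
Sorted first:  efhij
Sorted second: giklo
Differ at position 0: 'e' vs 'g' => not anagrams

0


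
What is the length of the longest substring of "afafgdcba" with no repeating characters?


Input: "afafgdcba"
Sliding window (track last position of each char):
  Position 0 ('a'): window [0,0] length 1 -- new best
  Position 1 ('f'): window [0,1] length 2 -- new best
  Position 2 ('a'): repeat (last at 0), move window start to 1
  Position 2 ('a'): window [1,2] length 2
  Position 3 ('f'): repeat (last at 1), move window start to 2
  Position 3 ('f'): window [2,3] length 2
  Position 4 ('g'): window [2,4] length 3 -- new best
  Position 5 ('d'): window [2,5] length 4 -- new best
  Position 6 ('c'): window [2,6] length 5 -- new best
  Position 7 ('b'): window [2,7] length 6 -- new best
  Position 8 ('a'): repeat (last at 2), move window start to 3
  Position 8 ('a'): window [3,8] length 6
Longest substring with no repeats: "afgdcb" with length 6

6


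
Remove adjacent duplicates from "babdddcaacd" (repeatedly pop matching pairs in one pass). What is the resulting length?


Input: babdddcaacd
Stack-based adjacent duplicate removal:
  Read 'b': push. Stack: b
  Read 'a': push. Stack: ba
  Read 'b': push. Stack: bab
  Read 'd': push. Stack: babd
  Read 'd': matches stack top 'd' => pop. Stack: bab
  Read 'd': push. Stack: babd
  Read 'c': push. Stack: babdc
  Read 'a': push. Stack: babdca
  Read 'a': matches stack top 'a' => pop. Stack: babdc
  Read 'c': matches stack top 'c' => pop. Stack: babd
  Read 'd': matches stack top 'd' => pop. Stack: bab
Final stack: "bab" (length 3)

3


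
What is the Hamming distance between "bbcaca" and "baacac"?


Comparing "bbcaca" and "baacac" position by position:
  Position 0: 'b' vs 'b' => same
  Position 1: 'b' vs 'a' => differ
  Position 2: 'c' vs 'a' => differ
  Position 3: 'a' vs 'c' => differ
  Position 4: 'c' vs 'a' => differ
  Position 5: 'a' vs 'c' => differ
Total differences (Hamming distance): 5

5


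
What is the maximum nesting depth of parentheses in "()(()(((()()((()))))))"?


Input: "()(()(((()()((()))))))"
Tracking depth:
  Position 0 '(': depth becomes 1
  Position 1 ')': depth becomes 0
  Position 2 '(': depth becomes 1
  Position 3 '(': depth becomes 2
  Position 4 ')': depth becomes 1
  Position 5 '(': depth becomes 2
  Position 6 '(': depth becomes 3
  Position 7 '(': depth becomes 4
  Position 8 '(': depth becomes 5
  Position 9 ')': depth becomes 4
  Position 10 '(': depth becomes 5
  Position 11 ')': depth becomes 4
  Position 12 '(': depth becomes 5
  Position 13 '(': depth becomes 6
  Position 14 '(': depth becomes 7
  Position 15 ')': depth becomes 6
  Position 16 ')': depth becomes 5
  Position 17 ')': depth becomes 4
  Position 18 ')': depth becomes 3
  Position 19 ')': depth becomes 2
  Position 20 ')': depth becomes 1
  Position 21 ')': depth becomes 0
Maximum depth reached: 7

7


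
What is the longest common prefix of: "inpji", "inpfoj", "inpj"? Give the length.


Words: inpji, inpfoj, inpj
  Position 0: all 'i' => match
  Position 1: all 'n' => match
  Position 2: all 'p' => match
  Position 3: ('j', 'f', 'j') => mismatch, stop
LCP = "inp" (length 3)

3


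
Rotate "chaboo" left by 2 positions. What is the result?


Input: "chaboo", rotate left by 2
First 2 characters: "ch"
Remaining characters: "aboo"
Concatenate remaining + first: "aboo" + "ch" = "abooch"

abooch


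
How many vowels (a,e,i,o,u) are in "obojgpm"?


Input: obojgpm
Checking each character:
  'o' at position 0: vowel (running total: 1)
  'b' at position 1: consonant
  'o' at position 2: vowel (running total: 2)
  'j' at position 3: consonant
  'g' at position 4: consonant
  'p' at position 5: consonant
  'm' at position 6: consonant
Total vowels: 2

2


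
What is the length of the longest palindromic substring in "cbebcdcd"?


Input: "cbebcdcd"
Checking substrings for palindromes:
  [0:5] "cbebc" (len 5) => palindrome
  [1:4] "beb" (len 3) => palindrome
  [4:7] "cdc" (len 3) => palindrome
  [5:8] "dcd" (len 3) => palindrome
Longest palindromic substring: "cbebc" with length 5

5


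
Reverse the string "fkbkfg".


Input: fkbkfg
Reading characters right to left:
  Position 5: 'g'
  Position 4: 'f'
  Position 3: 'k'
  Position 2: 'b'
  Position 1: 'k'
  Position 0: 'f'
Reversed: gfkbkf

gfkbkf


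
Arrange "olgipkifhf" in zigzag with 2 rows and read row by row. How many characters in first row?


Zigzag "olgipkifhf" into 2 rows:
Placing characters:
  'o' => row 0
  'l' => row 1
  'g' => row 0
  'i' => row 1
  'p' => row 0
  'k' => row 1
  'i' => row 0
  'f' => row 1
  'h' => row 0
  'f' => row 1
Rows:
  Row 0: "ogpih"
  Row 1: "likff"
First row length: 5

5


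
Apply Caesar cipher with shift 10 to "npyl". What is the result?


Caesar cipher: shift "npyl" by 10
  'n' (pos 13) + 10 = pos 23 = 'x'
  'p' (pos 15) + 10 = pos 25 = 'z'
  'y' (pos 24) + 10 = pos 8 = 'i'
  'l' (pos 11) + 10 = pos 21 = 'v'
Result: xziv

xziv


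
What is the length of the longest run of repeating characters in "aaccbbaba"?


Input: "aaccbbaba"
Scanning for longest run:
  Position 1 ('a'): continues run of 'a', length=2
  Position 2 ('c'): new char, reset run to 1
  Position 3 ('c'): continues run of 'c', length=2
  Position 4 ('b'): new char, reset run to 1
  Position 5 ('b'): continues run of 'b', length=2
  Position 6 ('a'): new char, reset run to 1
  Position 7 ('b'): new char, reset run to 1
  Position 8 ('a'): new char, reset run to 1
Longest run: 'a' with length 2

2


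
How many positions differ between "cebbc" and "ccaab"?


Comparing "cebbc" and "ccaab" position by position:
  Position 0: 'c' vs 'c' => same
  Position 1: 'e' vs 'c' => DIFFER
  Position 2: 'b' vs 'a' => DIFFER
  Position 3: 'b' vs 'a' => DIFFER
  Position 4: 'c' vs 'b' => DIFFER
Positions that differ: 4

4


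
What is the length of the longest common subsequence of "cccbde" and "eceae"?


LCS of "cccbde" and "eceae"
DP table:
           e    c    e    a    e
      0    0    0    0    0    0
  c   0    0    1    1    1    1
  c   0    0    1    1    1    1
  c   0    0    1    1    1    1
  b   0    0    1    1    1    1
  d   0    0    1    1    1    1
  e   0    1    1    2    2    2
LCS length = dp[6][5] = 2

2


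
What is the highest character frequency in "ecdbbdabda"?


Input: ecdbbdabda
Character counts:
  'a': 2
  'b': 3
  'c': 1
  'd': 3
  'e': 1
Maximum frequency: 3

3


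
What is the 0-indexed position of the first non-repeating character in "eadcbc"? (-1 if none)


Input: eadcbc
Character frequencies:
  'a': 1
  'b': 1
  'c': 2
  'd': 1
  'e': 1
Scanning left to right for freq == 1:
  Position 0 ('e'): unique! => answer = 0

0


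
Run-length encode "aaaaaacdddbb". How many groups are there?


Input: aaaaaacdddbb
Scanning for consecutive runs:
  Group 1: 'a' x 6 (positions 0-5)
  Group 2: 'c' x 1 (positions 6-6)
  Group 3: 'd' x 3 (positions 7-9)
  Group 4: 'b' x 2 (positions 10-11)
Total groups: 4

4


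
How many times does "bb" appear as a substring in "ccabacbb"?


Searching for "bb" in "ccabacbb"
Scanning each position:
  Position 0: "cc" => no
  Position 1: "ca" => no
  Position 2: "ab" => no
  Position 3: "ba" => no
  Position 4: "ac" => no
  Position 5: "cb" => no
  Position 6: "bb" => MATCH
Total occurrences: 1

1


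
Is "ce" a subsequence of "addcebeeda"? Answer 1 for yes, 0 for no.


Check if "ce" is a subsequence of "addcebeeda"
Greedy scan:
  Position 0 ('a'): no match needed
  Position 1 ('d'): no match needed
  Position 2 ('d'): no match needed
  Position 3 ('c'): matches sub[0] = 'c'
  Position 4 ('e'): matches sub[1] = 'e'
  Position 5 ('b'): no match needed
  Position 6 ('e'): no match needed
  Position 7 ('e'): no match needed
  Position 8 ('d'): no match needed
  Position 9 ('a'): no match needed
All 2 characters matched => is a subsequence

1


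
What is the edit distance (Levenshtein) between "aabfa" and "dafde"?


Computing edit distance: "aabfa" -> "dafde"
DP table:
           d    a    f    d    e
      0    1    2    3    4    5
  a   1    1    1    2    3    4
  a   2    2    1    2    3    4
  b   3    3    2    2    3    4
  f   4    4    3    2    3    4
  a   5    5    4    3    3    4
Edit distance = dp[5][5] = 4

4


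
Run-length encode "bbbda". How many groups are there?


Input: bbbda
Scanning for consecutive runs:
  Group 1: 'b' x 3 (positions 0-2)
  Group 2: 'd' x 1 (positions 3-3)
  Group 3: 'a' x 1 (positions 4-4)
Total groups: 3

3


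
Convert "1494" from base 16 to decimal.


Input: "1494" in base 16
Positional expansion:
  Digit '1' (value 1) x 16^3 = 4096
  Digit '4' (value 4) x 16^2 = 1024
  Digit '9' (value 9) x 16^1 = 144
  Digit '4' (value 4) x 16^0 = 4
Sum = 5268

5268


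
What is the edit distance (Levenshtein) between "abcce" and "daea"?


Computing edit distance: "abcce" -> "daea"
DP table:
           d    a    e    a
      0    1    2    3    4
  a   1    1    1    2    3
  b   2    2    2    2    3
  c   3    3    3    3    3
  c   4    4    4    4    4
  e   5    5    5    4    5
Edit distance = dp[5][4] = 5

5


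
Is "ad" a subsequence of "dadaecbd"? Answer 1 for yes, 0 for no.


Check if "ad" is a subsequence of "dadaecbd"
Greedy scan:
  Position 0 ('d'): no match needed
  Position 1 ('a'): matches sub[0] = 'a'
  Position 2 ('d'): matches sub[1] = 'd'
  Position 3 ('a'): no match needed
  Position 4 ('e'): no match needed
  Position 5 ('c'): no match needed
  Position 6 ('b'): no match needed
  Position 7 ('d'): no match needed
All 2 characters matched => is a subsequence

1


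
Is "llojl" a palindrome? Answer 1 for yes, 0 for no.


Input: llojl
Reversed: ljoll
  Compare pos 0 ('l') with pos 4 ('l'): match
  Compare pos 1 ('l') with pos 3 ('j'): MISMATCH
Result: not a palindrome

0


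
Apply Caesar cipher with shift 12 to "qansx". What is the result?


Caesar cipher: shift "qansx" by 12
  'q' (pos 16) + 12 = pos 2 = 'c'
  'a' (pos 0) + 12 = pos 12 = 'm'
  'n' (pos 13) + 12 = pos 25 = 'z'
  's' (pos 18) + 12 = pos 4 = 'e'
  'x' (pos 23) + 12 = pos 9 = 'j'
Result: cmzej

cmzej


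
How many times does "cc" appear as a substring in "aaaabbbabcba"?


Searching for "cc" in "aaaabbbabcba"
Scanning each position:
  Position 0: "aa" => no
  Position 1: "aa" => no
  Position 2: "aa" => no
  Position 3: "ab" => no
  Position 4: "bb" => no
  Position 5: "bb" => no
  Position 6: "ba" => no
  Position 7: "ab" => no
  Position 8: "bc" => no
  Position 9: "cb" => no
  Position 10: "ba" => no
Total occurrences: 0

0


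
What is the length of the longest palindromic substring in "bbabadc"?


Input: "bbabadc"
Checking substrings for palindromes:
  [1:4] "bab" (len 3) => palindrome
  [2:5] "aba" (len 3) => palindrome
  [0:2] "bb" (len 2) => palindrome
Longest palindromic substring: "bab" with length 3

3


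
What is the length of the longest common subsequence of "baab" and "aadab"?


LCS of "baab" and "aadab"
DP table:
           a    a    d    a    b
      0    0    0    0    0    0
  b   0    0    0    0    0    1
  a   0    1    1    1    1    1
  a   0    1    2    2    2    2
  b   0    1    2    2    2    3
LCS length = dp[4][5] = 3

3


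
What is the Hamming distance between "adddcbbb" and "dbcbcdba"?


Comparing "adddcbbb" and "dbcbcdba" position by position:
  Position 0: 'a' vs 'd' => differ
  Position 1: 'd' vs 'b' => differ
  Position 2: 'd' vs 'c' => differ
  Position 3: 'd' vs 'b' => differ
  Position 4: 'c' vs 'c' => same
  Position 5: 'b' vs 'd' => differ
  Position 6: 'b' vs 'b' => same
  Position 7: 'b' vs 'a' => differ
Total differences (Hamming distance): 6

6


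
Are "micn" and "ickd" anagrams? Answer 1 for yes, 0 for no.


Strings: "micn", "ickd"
Sorted first:  cimn
Sorted second: cdik
Differ at position 1: 'i' vs 'd' => not anagrams

0


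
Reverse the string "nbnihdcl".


Input: nbnihdcl
Reading characters right to left:
  Position 7: 'l'
  Position 6: 'c'
  Position 5: 'd'
  Position 4: 'h'
  Position 3: 'i'
  Position 2: 'n'
  Position 1: 'b'
  Position 0: 'n'
Reversed: lcdhinbn

lcdhinbn


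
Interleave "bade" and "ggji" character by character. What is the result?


Interleaving "bade" and "ggji":
  Position 0: 'b' from first, 'g' from second => "bg"
  Position 1: 'a' from first, 'g' from second => "ag"
  Position 2: 'd' from first, 'j' from second => "dj"
  Position 3: 'e' from first, 'i' from second => "ei"
Result: bgagdjei

bgagdjei


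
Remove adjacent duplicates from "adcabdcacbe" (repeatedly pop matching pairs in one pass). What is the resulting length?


Input: adcabdcacbe
Stack-based adjacent duplicate removal:
  Read 'a': push. Stack: a
  Read 'd': push. Stack: ad
  Read 'c': push. Stack: adc
  Read 'a': push. Stack: adca
  Read 'b': push. Stack: adcab
  Read 'd': push. Stack: adcabd
  Read 'c': push. Stack: adcabdc
  Read 'a': push. Stack: adcabdca
  Read 'c': push. Stack: adcabdcac
  Read 'b': push. Stack: adcabdcacb
  Read 'e': push. Stack: adcabdcacbe
Final stack: "adcabdcacbe" (length 11)

11


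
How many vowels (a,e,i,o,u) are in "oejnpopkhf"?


Input: oejnpopkhf
Checking each character:
  'o' at position 0: vowel (running total: 1)
  'e' at position 1: vowel (running total: 2)
  'j' at position 2: consonant
  'n' at position 3: consonant
  'p' at position 4: consonant
  'o' at position 5: vowel (running total: 3)
  'p' at position 6: consonant
  'k' at position 7: consonant
  'h' at position 8: consonant
  'f' at position 9: consonant
Total vowels: 3

3


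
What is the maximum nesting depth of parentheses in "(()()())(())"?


Input: "(()()())(())"
Tracking depth:
  Position 0 '(': depth becomes 1
  Position 1 '(': depth becomes 2
  Position 2 ')': depth becomes 1
  Position 3 '(': depth becomes 2
  Position 4 ')': depth becomes 1
  Position 5 '(': depth becomes 2
  Position 6 ')': depth becomes 1
  Position 7 ')': depth becomes 0
  Position 8 '(': depth becomes 1
  Position 9 '(': depth becomes 2
  Position 10 ')': depth becomes 1
  Position 11 ')': depth becomes 0
Maximum depth reached: 2

2


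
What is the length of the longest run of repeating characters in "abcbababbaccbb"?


Input: "abcbababbaccbb"
Scanning for longest run:
  Position 1 ('b'): new char, reset run to 1
  Position 2 ('c'): new char, reset run to 1
  Position 3 ('b'): new char, reset run to 1
  Position 4 ('a'): new char, reset run to 1
  Position 5 ('b'): new char, reset run to 1
  Position 6 ('a'): new char, reset run to 1
  Position 7 ('b'): new char, reset run to 1
  Position 8 ('b'): continues run of 'b', length=2
  Position 9 ('a'): new char, reset run to 1
  Position 10 ('c'): new char, reset run to 1
  Position 11 ('c'): continues run of 'c', length=2
  Position 12 ('b'): new char, reset run to 1
  Position 13 ('b'): continues run of 'b', length=2
Longest run: 'b' with length 2

2


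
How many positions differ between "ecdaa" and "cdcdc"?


Comparing "ecdaa" and "cdcdc" position by position:
  Position 0: 'e' vs 'c' => DIFFER
  Position 1: 'c' vs 'd' => DIFFER
  Position 2: 'd' vs 'c' => DIFFER
  Position 3: 'a' vs 'd' => DIFFER
  Position 4: 'a' vs 'c' => DIFFER
Positions that differ: 5

5


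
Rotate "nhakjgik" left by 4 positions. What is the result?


Input: "nhakjgik", rotate left by 4
First 4 characters: "nhak"
Remaining characters: "jgik"
Concatenate remaining + first: "jgik" + "nhak" = "jgiknhak"

jgiknhak


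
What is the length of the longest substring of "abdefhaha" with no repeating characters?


Input: "abdefhaha"
Sliding window (track last position of each char):
  Position 0 ('a'): window [0,0] length 1 -- new best
  Position 1 ('b'): window [0,1] length 2 -- new best
  Position 2 ('d'): window [0,2] length 3 -- new best
  Position 3 ('e'): window [0,3] length 4 -- new best
  Position 4 ('f'): window [0,4] length 5 -- new best
  Position 5 ('h'): window [0,5] length 6 -- new best
  Position 6 ('a'): repeat (last at 0), move window start to 1
  Position 6 ('a'): window [1,6] length 6
  Position 7 ('h'): repeat (last at 5), move window start to 6
  Position 7 ('h'): window [6,7] length 2
  Position 8 ('a'): repeat (last at 6), move window start to 7
  Position 8 ('a'): window [7,8] length 2
Longest substring with no repeats: "abdefh" with length 6

6


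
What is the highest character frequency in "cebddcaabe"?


Input: cebddcaabe
Character counts:
  'a': 2
  'b': 2
  'c': 2
  'd': 2
  'e': 2
Maximum frequency: 2

2


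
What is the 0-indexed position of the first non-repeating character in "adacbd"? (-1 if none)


Input: adacbd
Character frequencies:
  'a': 2
  'b': 1
  'c': 1
  'd': 2
Scanning left to right for freq == 1:
  Position 0 ('a'): freq=2, skip
  Position 1 ('d'): freq=2, skip
  Position 2 ('a'): freq=2, skip
  Position 3 ('c'): unique! => answer = 3

3


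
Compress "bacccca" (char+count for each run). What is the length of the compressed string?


Input: bacccca
Runs:
  'b' x 1 => "b1"
  'a' x 1 => "a1"
  'c' x 4 => "c4"
  'a' x 1 => "a1"
Compressed: "b1a1c4a1"
Compressed length: 8

8


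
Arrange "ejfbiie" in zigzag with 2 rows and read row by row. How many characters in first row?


Zigzag "ejfbiie" into 2 rows:
Placing characters:
  'e' => row 0
  'j' => row 1
  'f' => row 0
  'b' => row 1
  'i' => row 0
  'i' => row 1
  'e' => row 0
Rows:
  Row 0: "efie"
  Row 1: "jbi"
First row length: 4

4


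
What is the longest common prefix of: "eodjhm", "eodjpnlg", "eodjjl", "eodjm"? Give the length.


Words: eodjhm, eodjpnlg, eodjjl, eodjm
  Position 0: all 'e' => match
  Position 1: all 'o' => match
  Position 2: all 'd' => match
  Position 3: all 'j' => match
  Position 4: ('h', 'p', 'j', 'm') => mismatch, stop
LCP = "eodj" (length 4)

4


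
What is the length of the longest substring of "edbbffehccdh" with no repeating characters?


Input: "edbbffehccdh"
Sliding window (track last position of each char):
  Position 0 ('e'): window [0,0] length 1 -- new best
  Position 1 ('d'): window [0,1] length 2 -- new best
  Position 2 ('b'): window [0,2] length 3 -- new best
  Position 3 ('b'): repeat (last at 2), move window start to 3
  Position 3 ('b'): window [3,3] length 1
  Position 4 ('f'): window [3,4] length 2
  Position 5 ('f'): repeat (last at 4), move window start to 5
  Position 5 ('f'): window [5,5] length 1
  Position 6 ('e'): window [5,6] length 2
  Position 7 ('h'): window [5,7] length 3
  Position 8 ('c'): window [5,8] length 4 -- new best
  Position 9 ('c'): repeat (last at 8), move window start to 9
  Position 9 ('c'): window [9,9] length 1
  Position 10 ('d'): window [9,10] length 2
  Position 11 ('h'): window [9,11] length 3
Longest substring with no repeats: "fehc" with length 4

4


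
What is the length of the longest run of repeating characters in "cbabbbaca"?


Input: "cbabbbaca"
Scanning for longest run:
  Position 1 ('b'): new char, reset run to 1
  Position 2 ('a'): new char, reset run to 1
  Position 3 ('b'): new char, reset run to 1
  Position 4 ('b'): continues run of 'b', length=2
  Position 5 ('b'): continues run of 'b', length=3
  Position 6 ('a'): new char, reset run to 1
  Position 7 ('c'): new char, reset run to 1
  Position 8 ('a'): new char, reset run to 1
Longest run: 'b' with length 3

3


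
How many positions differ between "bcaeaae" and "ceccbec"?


Comparing "bcaeaae" and "ceccbec" position by position:
  Position 0: 'b' vs 'c' => DIFFER
  Position 1: 'c' vs 'e' => DIFFER
  Position 2: 'a' vs 'c' => DIFFER
  Position 3: 'e' vs 'c' => DIFFER
  Position 4: 'a' vs 'b' => DIFFER
  Position 5: 'a' vs 'e' => DIFFER
  Position 6: 'e' vs 'c' => DIFFER
Positions that differ: 7

7


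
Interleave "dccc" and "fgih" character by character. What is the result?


Interleaving "dccc" and "fgih":
  Position 0: 'd' from first, 'f' from second => "df"
  Position 1: 'c' from first, 'g' from second => "cg"
  Position 2: 'c' from first, 'i' from second => "ci"
  Position 3: 'c' from first, 'h' from second => "ch"
Result: dfcgcich

dfcgcich


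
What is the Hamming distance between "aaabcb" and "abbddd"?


Comparing "aaabcb" and "abbddd" position by position:
  Position 0: 'a' vs 'a' => same
  Position 1: 'a' vs 'b' => differ
  Position 2: 'a' vs 'b' => differ
  Position 3: 'b' vs 'd' => differ
  Position 4: 'c' vs 'd' => differ
  Position 5: 'b' vs 'd' => differ
Total differences (Hamming distance): 5

5


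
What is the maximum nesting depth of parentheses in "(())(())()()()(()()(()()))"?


Input: "(())(())()()()(()()(()()))"
Tracking depth:
  Position 0 '(': depth becomes 1
  Position 1 '(': depth becomes 2
  Position 2 ')': depth becomes 1
  Position 3 ')': depth becomes 0
  Position 4 '(': depth becomes 1
  Position 5 '(': depth becomes 2
  Position 6 ')': depth becomes 1
  Position 7 ')': depth becomes 0
  Position 8 '(': depth becomes 1
  Position 9 ')': depth becomes 0
  Position 10 '(': depth becomes 1
  Position 11 ')': depth becomes 0
  Position 12 '(': depth becomes 1
  Position 13 ')': depth becomes 0
  Position 14 '(': depth becomes 1
  Position 15 '(': depth becomes 2
  Position 16 ')': depth becomes 1
  Position 17 '(': depth becomes 2
  Position 18 ')': depth becomes 1
  Position 19 '(': depth becomes 2
  Position 20 '(': depth becomes 3
  Position 21 ')': depth becomes 2
  Position 22 '(': depth becomes 3
  Position 23 ')': depth becomes 2
  Position 24 ')': depth becomes 1
  Position 25 ')': depth becomes 0
Maximum depth reached: 3

3


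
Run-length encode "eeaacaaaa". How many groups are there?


Input: eeaacaaaa
Scanning for consecutive runs:
  Group 1: 'e' x 2 (positions 0-1)
  Group 2: 'a' x 2 (positions 2-3)
  Group 3: 'c' x 1 (positions 4-4)
  Group 4: 'a' x 4 (positions 5-8)
Total groups: 4

4


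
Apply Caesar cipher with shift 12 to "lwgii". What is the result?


Caesar cipher: shift "lwgii" by 12
  'l' (pos 11) + 12 = pos 23 = 'x'
  'w' (pos 22) + 12 = pos 8 = 'i'
  'g' (pos 6) + 12 = pos 18 = 's'
  'i' (pos 8) + 12 = pos 20 = 'u'
  'i' (pos 8) + 12 = pos 20 = 'u'
Result: xisuu

xisuu


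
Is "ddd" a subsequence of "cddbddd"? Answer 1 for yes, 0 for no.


Check if "ddd" is a subsequence of "cddbddd"
Greedy scan:
  Position 0 ('c'): no match needed
  Position 1 ('d'): matches sub[0] = 'd'
  Position 2 ('d'): matches sub[1] = 'd'
  Position 3 ('b'): no match needed
  Position 4 ('d'): matches sub[2] = 'd'
  Position 5 ('d'): no match needed
  Position 6 ('d'): no match needed
All 3 characters matched => is a subsequence

1


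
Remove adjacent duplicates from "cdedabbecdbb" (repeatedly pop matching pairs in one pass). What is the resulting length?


Input: cdedabbecdbb
Stack-based adjacent duplicate removal:
  Read 'c': push. Stack: c
  Read 'd': push. Stack: cd
  Read 'e': push. Stack: cde
  Read 'd': push. Stack: cded
  Read 'a': push. Stack: cdeda
  Read 'b': push. Stack: cdedab
  Read 'b': matches stack top 'b' => pop. Stack: cdeda
  Read 'e': push. Stack: cdedae
  Read 'c': push. Stack: cdedaec
  Read 'd': push. Stack: cdedaecd
  Read 'b': push. Stack: cdedaecdb
  Read 'b': matches stack top 'b' => pop. Stack: cdedaecd
Final stack: "cdedaecd" (length 8)

8


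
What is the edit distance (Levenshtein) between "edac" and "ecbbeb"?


Computing edit distance: "edac" -> "ecbbeb"
DP table:
           e    c    b    b    e    b
      0    1    2    3    4    5    6
  e   1    0    1    2    3    4    5
  d   2    1    1    2    3    4    5
  a   3    2    2    2    3    4    5
  c   4    3    2    3    3    4    5
Edit distance = dp[4][6] = 5

5


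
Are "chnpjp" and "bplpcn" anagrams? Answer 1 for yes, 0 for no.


Strings: "chnpjp", "bplpcn"
Sorted first:  chjnpp
Sorted second: bclnpp
Differ at position 0: 'c' vs 'b' => not anagrams

0


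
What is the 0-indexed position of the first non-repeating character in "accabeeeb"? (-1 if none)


Input: accabeeeb
Character frequencies:
  'a': 2
  'b': 2
  'c': 2
  'e': 3
Scanning left to right for freq == 1:
  Position 0 ('a'): freq=2, skip
  Position 1 ('c'): freq=2, skip
  Position 2 ('c'): freq=2, skip
  Position 3 ('a'): freq=2, skip
  Position 4 ('b'): freq=2, skip
  Position 5 ('e'): freq=3, skip
  Position 6 ('e'): freq=3, skip
  Position 7 ('e'): freq=3, skip
  Position 8 ('b'): freq=2, skip
  No unique character found => answer = -1

-1


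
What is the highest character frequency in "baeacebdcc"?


Input: baeacebdcc
Character counts:
  'a': 2
  'b': 2
  'c': 3
  'd': 1
  'e': 2
Maximum frequency: 3

3


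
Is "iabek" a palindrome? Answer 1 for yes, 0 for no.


Input: iabek
Reversed: kebai
  Compare pos 0 ('i') with pos 4 ('k'): MISMATCH
  Compare pos 1 ('a') with pos 3 ('e'): MISMATCH
Result: not a palindrome

0


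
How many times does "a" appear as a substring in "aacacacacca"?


Searching for "a" in "aacacacacca"
Scanning each position:
  Position 0: "a" => MATCH
  Position 1: "a" => MATCH
  Position 2: "c" => no
  Position 3: "a" => MATCH
  Position 4: "c" => no
  Position 5: "a" => MATCH
  Position 6: "c" => no
  Position 7: "a" => MATCH
  Position 8: "c" => no
  Position 9: "c" => no
  Position 10: "a" => MATCH
Total occurrences: 6

6


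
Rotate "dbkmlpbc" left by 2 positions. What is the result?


Input: "dbkmlpbc", rotate left by 2
First 2 characters: "db"
Remaining characters: "kmlpbc"
Concatenate remaining + first: "kmlpbc" + "db" = "kmlpbcdb"

kmlpbcdb


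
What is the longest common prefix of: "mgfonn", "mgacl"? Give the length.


Words: mgfonn, mgacl
  Position 0: all 'm' => match
  Position 1: all 'g' => match
  Position 2: ('f', 'a') => mismatch, stop
LCP = "mg" (length 2)

2


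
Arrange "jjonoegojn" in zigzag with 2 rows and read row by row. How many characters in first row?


Zigzag "jjonoegojn" into 2 rows:
Placing characters:
  'j' => row 0
  'j' => row 1
  'o' => row 0
  'n' => row 1
  'o' => row 0
  'e' => row 1
  'g' => row 0
  'o' => row 1
  'j' => row 0
  'n' => row 1
Rows:
  Row 0: "joogj"
  Row 1: "jneon"
First row length: 5

5


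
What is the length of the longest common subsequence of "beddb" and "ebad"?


LCS of "beddb" and "ebad"
DP table:
           e    b    a    d
      0    0    0    0    0
  b   0    0    1    1    1
  e   0    1    1    1    1
  d   0    1    1    1    2
  d   0    1    1    1    2
  b   0    1    2    2    2
LCS length = dp[5][4] = 2

2


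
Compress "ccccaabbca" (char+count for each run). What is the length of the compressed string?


Input: ccccaabbca
Runs:
  'c' x 4 => "c4"
  'a' x 2 => "a2"
  'b' x 2 => "b2"
  'c' x 1 => "c1"
  'a' x 1 => "a1"
Compressed: "c4a2b2c1a1"
Compressed length: 10

10


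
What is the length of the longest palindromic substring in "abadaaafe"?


Input: "abadaaafe"
Checking substrings for palindromes:
  [0:3] "aba" (len 3) => palindrome
  [2:5] "ada" (len 3) => palindrome
  [4:7] "aaa" (len 3) => palindrome
  [4:6] "aa" (len 2) => palindrome
  [5:7] "aa" (len 2) => palindrome
Longest palindromic substring: "aba" with length 3

3


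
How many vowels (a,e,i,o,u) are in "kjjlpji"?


Input: kjjlpji
Checking each character:
  'k' at position 0: consonant
  'j' at position 1: consonant
  'j' at position 2: consonant
  'l' at position 3: consonant
  'p' at position 4: consonant
  'j' at position 5: consonant
  'i' at position 6: vowel (running total: 1)
Total vowels: 1

1


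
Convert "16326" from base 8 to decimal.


Input: "16326" in base 8
Positional expansion:
  Digit '1' (value 1) x 8^4 = 4096
  Digit '6' (value 6) x 8^3 = 3072
  Digit '3' (value 3) x 8^2 = 192
  Digit '2' (value 2) x 8^1 = 16
  Digit '6' (value 6) x 8^0 = 6
Sum = 7382

7382


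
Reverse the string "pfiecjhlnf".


Input: pfiecjhlnf
Reading characters right to left:
  Position 9: 'f'
  Position 8: 'n'
  Position 7: 'l'
  Position 6: 'h'
  Position 5: 'j'
  Position 4: 'c'
  Position 3: 'e'
  Position 2: 'i'
  Position 1: 'f'
  Position 0: 'p'
Reversed: fnlhjceifp

fnlhjceifp


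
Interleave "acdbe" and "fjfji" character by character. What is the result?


Interleaving "acdbe" and "fjfji":
  Position 0: 'a' from first, 'f' from second => "af"
  Position 1: 'c' from first, 'j' from second => "cj"
  Position 2: 'd' from first, 'f' from second => "df"
  Position 3: 'b' from first, 'j' from second => "bj"
  Position 4: 'e' from first, 'i' from second => "ei"
Result: afcjdfbjei

afcjdfbjei


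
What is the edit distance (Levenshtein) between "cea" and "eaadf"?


Computing edit distance: "cea" -> "eaadf"
DP table:
           e    a    a    d    f
      0    1    2    3    4    5
  c   1    1    2    3    4    5
  e   2    1    2    3    4    5
  a   3    2    1    2    3    4
Edit distance = dp[3][5] = 4

4


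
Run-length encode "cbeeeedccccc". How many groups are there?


Input: cbeeeedccccc
Scanning for consecutive runs:
  Group 1: 'c' x 1 (positions 0-0)
  Group 2: 'b' x 1 (positions 1-1)
  Group 3: 'e' x 4 (positions 2-5)
  Group 4: 'd' x 1 (positions 6-6)
  Group 5: 'c' x 5 (positions 7-11)
Total groups: 5

5


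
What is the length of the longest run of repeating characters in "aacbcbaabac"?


Input: "aacbcbaabac"
Scanning for longest run:
  Position 1 ('a'): continues run of 'a', length=2
  Position 2 ('c'): new char, reset run to 1
  Position 3 ('b'): new char, reset run to 1
  Position 4 ('c'): new char, reset run to 1
  Position 5 ('b'): new char, reset run to 1
  Position 6 ('a'): new char, reset run to 1
  Position 7 ('a'): continues run of 'a', length=2
  Position 8 ('b'): new char, reset run to 1
  Position 9 ('a'): new char, reset run to 1
  Position 10 ('c'): new char, reset run to 1
Longest run: 'a' with length 2

2


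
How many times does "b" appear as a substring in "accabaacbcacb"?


Searching for "b" in "accabaacbcacb"
Scanning each position:
  Position 0: "a" => no
  Position 1: "c" => no
  Position 2: "c" => no
  Position 3: "a" => no
  Position 4: "b" => MATCH
  Position 5: "a" => no
  Position 6: "a" => no
  Position 7: "c" => no
  Position 8: "b" => MATCH
  Position 9: "c" => no
  Position 10: "a" => no
  Position 11: "c" => no
  Position 12: "b" => MATCH
Total occurrences: 3

3


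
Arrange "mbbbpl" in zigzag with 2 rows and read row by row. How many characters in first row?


Zigzag "mbbbpl" into 2 rows:
Placing characters:
  'm' => row 0
  'b' => row 1
  'b' => row 0
  'b' => row 1
  'p' => row 0
  'l' => row 1
Rows:
  Row 0: "mbp"
  Row 1: "bbl"
First row length: 3

3


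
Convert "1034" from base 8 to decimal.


Input: "1034" in base 8
Positional expansion:
  Digit '1' (value 1) x 8^3 = 512
  Digit '0' (value 0) x 8^2 = 0
  Digit '3' (value 3) x 8^1 = 24
  Digit '4' (value 4) x 8^0 = 4
Sum = 540

540


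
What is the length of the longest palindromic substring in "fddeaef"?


Input: "fddeaef"
Checking substrings for palindromes:
  [3:6] "eae" (len 3) => palindrome
  [1:3] "dd" (len 2) => palindrome
Longest palindromic substring: "eae" with length 3

3


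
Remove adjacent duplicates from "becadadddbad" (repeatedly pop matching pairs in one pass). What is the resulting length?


Input: becadadddbad
Stack-based adjacent duplicate removal:
  Read 'b': push. Stack: b
  Read 'e': push. Stack: be
  Read 'c': push. Stack: bec
  Read 'a': push. Stack: beca
  Read 'd': push. Stack: becad
  Read 'a': push. Stack: becada
  Read 'd': push. Stack: becadad
  Read 'd': matches stack top 'd' => pop. Stack: becada
  Read 'd': push. Stack: becadad
  Read 'b': push. Stack: becadadb
  Read 'a': push. Stack: becadadba
  Read 'd': push. Stack: becadadbad
Final stack: "becadadbad" (length 10)

10


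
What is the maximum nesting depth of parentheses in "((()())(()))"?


Input: "((()())(()))"
Tracking depth:
  Position 0 '(': depth becomes 1
  Position 1 '(': depth becomes 2
  Position 2 '(': depth becomes 3
  Position 3 ')': depth becomes 2
  Position 4 '(': depth becomes 3
  Position 5 ')': depth becomes 2
  Position 6 ')': depth becomes 1
  Position 7 '(': depth becomes 2
  Position 8 '(': depth becomes 3
  Position 9 ')': depth becomes 2
  Position 10 ')': depth becomes 1
  Position 11 ')': depth becomes 0
Maximum depth reached: 3

3


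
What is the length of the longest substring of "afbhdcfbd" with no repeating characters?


Input: "afbhdcfbd"
Sliding window (track last position of each char):
  Position 0 ('a'): window [0,0] length 1 -- new best
  Position 1 ('f'): window [0,1] length 2 -- new best
  Position 2 ('b'): window [0,2] length 3 -- new best
  Position 3 ('h'): window [0,3] length 4 -- new best
  Position 4 ('d'): window [0,4] length 5 -- new best
  Position 5 ('c'): window [0,5] length 6 -- new best
  Position 6 ('f'): repeat (last at 1), move window start to 2
  Position 6 ('f'): window [2,6] length 5
  Position 7 ('b'): repeat (last at 2), move window start to 3
  Position 7 ('b'): window [3,7] length 5
  Position 8 ('d'): repeat (last at 4), move window start to 5
  Position 8 ('d'): window [5,8] length 4
Longest substring with no repeats: "afbhdc" with length 6

6


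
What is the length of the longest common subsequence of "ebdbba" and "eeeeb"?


LCS of "ebdbba" and "eeeeb"
DP table:
           e    e    e    e    b
      0    0    0    0    0    0
  e   0    1    1    1    1    1
  b   0    1    1    1    1    2
  d   0    1    1    1    1    2
  b   0    1    1    1    1    2
  b   0    1    1    1    1    2
  a   0    1    1    1    1    2
LCS length = dp[6][5] = 2

2


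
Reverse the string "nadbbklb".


Input: nadbbklb
Reading characters right to left:
  Position 7: 'b'
  Position 6: 'l'
  Position 5: 'k'
  Position 4: 'b'
  Position 3: 'b'
  Position 2: 'd'
  Position 1: 'a'
  Position 0: 'n'
Reversed: blkbbdan

blkbbdan


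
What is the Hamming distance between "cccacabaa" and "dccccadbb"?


Comparing "cccacabaa" and "dccccadbb" position by position:
  Position 0: 'c' vs 'd' => differ
  Position 1: 'c' vs 'c' => same
  Position 2: 'c' vs 'c' => same
  Position 3: 'a' vs 'c' => differ
  Position 4: 'c' vs 'c' => same
  Position 5: 'a' vs 'a' => same
  Position 6: 'b' vs 'd' => differ
  Position 7: 'a' vs 'b' => differ
  Position 8: 'a' vs 'b' => differ
Total differences (Hamming distance): 5

5


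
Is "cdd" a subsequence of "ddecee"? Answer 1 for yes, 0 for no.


Check if "cdd" is a subsequence of "ddecee"
Greedy scan:
  Position 0 ('d'): no match needed
  Position 1 ('d'): no match needed
  Position 2 ('e'): no match needed
  Position 3 ('c'): matches sub[0] = 'c'
  Position 4 ('e'): no match needed
  Position 5 ('e'): no match needed
Only matched 1/3 characters => not a subsequence

0


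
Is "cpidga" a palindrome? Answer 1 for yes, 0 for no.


Input: cpidga
Reversed: agdipc
  Compare pos 0 ('c') with pos 5 ('a'): MISMATCH
  Compare pos 1 ('p') with pos 4 ('g'): MISMATCH
  Compare pos 2 ('i') with pos 3 ('d'): MISMATCH
Result: not a palindrome

0


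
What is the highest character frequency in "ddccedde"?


Input: ddccedde
Character counts:
  'c': 2
  'd': 4
  'e': 2
Maximum frequency: 4

4


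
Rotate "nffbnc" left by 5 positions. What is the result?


Input: "nffbnc", rotate left by 5
First 5 characters: "nffbn"
Remaining characters: "c"
Concatenate remaining + first: "c" + "nffbn" = "cnffbn"

cnffbn


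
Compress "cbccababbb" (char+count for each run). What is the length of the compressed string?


Input: cbccababbb
Runs:
  'c' x 1 => "c1"
  'b' x 1 => "b1"
  'c' x 2 => "c2"
  'a' x 1 => "a1"
  'b' x 1 => "b1"
  'a' x 1 => "a1"
  'b' x 3 => "b3"
Compressed: "c1b1c2a1b1a1b3"
Compressed length: 14

14


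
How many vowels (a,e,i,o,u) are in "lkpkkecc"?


Input: lkpkkecc
Checking each character:
  'l' at position 0: consonant
  'k' at position 1: consonant
  'p' at position 2: consonant
  'k' at position 3: consonant
  'k' at position 4: consonant
  'e' at position 5: vowel (running total: 1)
  'c' at position 6: consonant
  'c' at position 7: consonant
Total vowels: 1

1


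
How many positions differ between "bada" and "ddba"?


Comparing "bada" and "ddba" position by position:
  Position 0: 'b' vs 'd' => DIFFER
  Position 1: 'a' vs 'd' => DIFFER
  Position 2: 'd' vs 'b' => DIFFER
  Position 3: 'a' vs 'a' => same
Positions that differ: 3

3


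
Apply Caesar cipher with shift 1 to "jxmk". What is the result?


Caesar cipher: shift "jxmk" by 1
  'j' (pos 9) + 1 = pos 10 = 'k'
  'x' (pos 23) + 1 = pos 24 = 'y'
  'm' (pos 12) + 1 = pos 13 = 'n'
  'k' (pos 10) + 1 = pos 11 = 'l'
Result: kynl

kynl


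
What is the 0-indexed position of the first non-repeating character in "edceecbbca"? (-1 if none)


Input: edceecbbca
Character frequencies:
  'a': 1
  'b': 2
  'c': 3
  'd': 1
  'e': 3
Scanning left to right for freq == 1:
  Position 0 ('e'): freq=3, skip
  Position 1 ('d'): unique! => answer = 1

1


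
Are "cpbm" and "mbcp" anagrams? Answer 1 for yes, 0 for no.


Strings: "cpbm", "mbcp"
Sorted first:  bcmp
Sorted second: bcmp
Sorted forms match => anagrams

1


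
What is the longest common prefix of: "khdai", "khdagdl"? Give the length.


Words: khdai, khdagdl
  Position 0: all 'k' => match
  Position 1: all 'h' => match
  Position 2: all 'd' => match
  Position 3: all 'a' => match
  Position 4: ('i', 'g') => mismatch, stop
LCP = "khda" (length 4)

4


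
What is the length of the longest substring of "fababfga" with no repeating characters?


Input: "fababfga"
Sliding window (track last position of each char):
  Position 0 ('f'): window [0,0] length 1 -- new best
  Position 1 ('a'): window [0,1] length 2 -- new best
  Position 2 ('b'): window [0,2] length 3 -- new best
  Position 3 ('a'): repeat (last at 1), move window start to 2
  Position 3 ('a'): window [2,3] length 2
  Position 4 ('b'): repeat (last at 2), move window start to 3
  Position 4 ('b'): window [3,4] length 2
  Position 5 ('f'): window [3,5] length 3
  Position 6 ('g'): window [3,6] length 4 -- new best
  Position 7 ('a'): repeat (last at 3), move window start to 4
  Position 7 ('a'): window [4,7] length 4
Longest substring with no repeats: "abfg" with length 4

4


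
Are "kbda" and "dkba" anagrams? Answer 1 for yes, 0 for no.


Strings: "kbda", "dkba"
Sorted first:  abdk
Sorted second: abdk
Sorted forms match => anagrams

1


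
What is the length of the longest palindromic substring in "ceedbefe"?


Input: "ceedbefe"
Checking substrings for palindromes:
  [5:8] "efe" (len 3) => palindrome
  [1:3] "ee" (len 2) => palindrome
Longest palindromic substring: "efe" with length 3

3


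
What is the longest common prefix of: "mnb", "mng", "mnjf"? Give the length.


Words: mnb, mng, mnjf
  Position 0: all 'm' => match
  Position 1: all 'n' => match
  Position 2: ('b', 'g', 'j') => mismatch, stop
LCP = "mn" (length 2)

2


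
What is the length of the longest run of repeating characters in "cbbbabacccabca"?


Input: "cbbbabacccabca"
Scanning for longest run:
  Position 1 ('b'): new char, reset run to 1
  Position 2 ('b'): continues run of 'b', length=2
  Position 3 ('b'): continues run of 'b', length=3
  Position 4 ('a'): new char, reset run to 1
  Position 5 ('b'): new char, reset run to 1
  Position 6 ('a'): new char, reset run to 1
  Position 7 ('c'): new char, reset run to 1
  Position 8 ('c'): continues run of 'c', length=2
  Position 9 ('c'): continues run of 'c', length=3
  Position 10 ('a'): new char, reset run to 1
  Position 11 ('b'): new char, reset run to 1
  Position 12 ('c'): new char, reset run to 1
  Position 13 ('a'): new char, reset run to 1
Longest run: 'b' with length 3

3
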